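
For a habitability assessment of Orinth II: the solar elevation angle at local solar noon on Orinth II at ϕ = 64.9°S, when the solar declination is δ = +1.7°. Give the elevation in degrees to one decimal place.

At local noon the hour angle is zero, so the zenith angle equals |ϕ − δ| = |-64.9° − (+1.700°)| = 66.600°.
Elevation = 90° − 66.600° = 23.4°.

23.4°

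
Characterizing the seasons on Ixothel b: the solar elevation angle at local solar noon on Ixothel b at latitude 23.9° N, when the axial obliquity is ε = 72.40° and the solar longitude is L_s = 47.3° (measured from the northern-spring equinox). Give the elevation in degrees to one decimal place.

69.4°

Solar declination: sin δ = sin ε · sin L_s = sin 72.40° × sin 47.3° = 0.70051, so δ = +44.468°.
At local noon the hour angle is zero, so the zenith angle equals |ϕ − δ| = |+23.9° − (+44.468°)| = 20.568°.
Elevation = 90° − 20.568° = 69.4°.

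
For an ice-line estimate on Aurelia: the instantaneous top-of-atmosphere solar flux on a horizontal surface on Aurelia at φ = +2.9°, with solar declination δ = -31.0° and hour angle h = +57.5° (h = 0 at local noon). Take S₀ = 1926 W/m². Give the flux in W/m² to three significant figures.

cos θ_z = sin φ sin δ + cos φ cos δ cos h = -0.026057 + 0.459966 = 0.433909.
Flux = S₀ · cos θ_z = 1926 × 0.433909 = 835.7 W/m².

836 W/m²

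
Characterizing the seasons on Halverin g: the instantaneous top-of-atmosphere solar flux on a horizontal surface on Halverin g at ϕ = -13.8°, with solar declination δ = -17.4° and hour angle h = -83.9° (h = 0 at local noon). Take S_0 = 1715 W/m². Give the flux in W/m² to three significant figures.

cos θ_z = sin ϕ sin δ + cos ϕ cos δ cos h = 0.071331 + 0.098474 = 0.169805.
Flux = S_0 · cos θ_z = 1715 × 0.169805 = 291.2 W/m².

291 W/m²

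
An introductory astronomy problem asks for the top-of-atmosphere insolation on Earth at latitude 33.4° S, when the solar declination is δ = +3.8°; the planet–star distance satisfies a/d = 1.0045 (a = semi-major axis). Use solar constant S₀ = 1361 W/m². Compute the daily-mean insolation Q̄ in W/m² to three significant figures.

Q̄ ≈ 339 W/m²

cos H₀ = −tan(-33.4°) tan(+3.800°) = 0.0438, H₀ = 1.5270 rad.
Bracket: H₀ sin φ sin δ + cos φ cos δ sin H₀ = 1.5270×-0.55048×0.06627 + 0.83485×0.99780×0.99904 = -0.055705 + 0.832214 = 0.776509.
Inverse-square distance factor (a/d)² = 1.0045² = 1.009020.
Q̄ = (S₀/π) × 1.009020 × [bracket] = (1361/π) × 1.009020 × 0.776509 = 339.4 W/m².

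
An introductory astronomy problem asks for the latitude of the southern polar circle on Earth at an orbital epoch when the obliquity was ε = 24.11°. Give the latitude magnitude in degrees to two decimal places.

The polar circle is the lowest latitude that experiences at least one full rotation of continuous darkness at the northern-summer solstice; it lies at |φ| = 90° − ε = 90° − 24.11° = 65.89°.

65.89°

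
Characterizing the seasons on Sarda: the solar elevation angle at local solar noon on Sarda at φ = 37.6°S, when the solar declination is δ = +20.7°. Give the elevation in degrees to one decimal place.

31.7°

At local noon the hour angle is zero, so the zenith angle equals |φ − δ| = |-37.6° − (+20.700°)| = 58.300°.
Elevation = 90° − 58.300° = 31.7°.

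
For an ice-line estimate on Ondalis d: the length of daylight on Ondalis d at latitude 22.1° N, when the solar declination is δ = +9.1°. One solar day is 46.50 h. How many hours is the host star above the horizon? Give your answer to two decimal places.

cos H₀ = −tan φ · tan δ = −tan(+22.1°) × tan(+9.100°) = -0.0650, so H₀ = 1.6359 rad = 93.73°.
Daylight = 2H₀/(2π) × 46.50 h = (1.6359/π) × 46.50 = 24.21 h.

24.21 h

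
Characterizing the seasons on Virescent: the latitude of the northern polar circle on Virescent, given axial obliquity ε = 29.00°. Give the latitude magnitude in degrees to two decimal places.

61.00°

The polar circle is the lowest latitude that experiences at least one full rotation of continuous daylight at the northern-summer solstice; it lies at |ϕ| = 90° − ε = 90° − 29.00° = 61.00°.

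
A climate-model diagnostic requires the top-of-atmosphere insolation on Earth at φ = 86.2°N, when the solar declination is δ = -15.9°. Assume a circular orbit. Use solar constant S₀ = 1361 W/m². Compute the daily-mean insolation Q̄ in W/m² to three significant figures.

Q̄ ≈ 0.00 W/m²

cos H₀ = −tan(+86.2°) tan(-15.900°) = 4.2887 ≥ 1 ⇒ polar night, H₀ = 0 and Q̄ = 0.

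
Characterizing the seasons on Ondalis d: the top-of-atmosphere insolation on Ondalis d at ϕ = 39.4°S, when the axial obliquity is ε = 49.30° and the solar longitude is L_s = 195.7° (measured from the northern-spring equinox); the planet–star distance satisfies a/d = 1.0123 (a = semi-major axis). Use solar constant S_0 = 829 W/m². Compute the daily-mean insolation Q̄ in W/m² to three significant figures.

Solar declination: sin δ = sin ε · sin L_s = sin 49.30° × sin 195.7° = -0.20515, so δ = -11.838°.
cos h₀ = −tan(-39.4°) tan(-11.838°) = -0.1722, h₀ = 1.7438 rad.
Bracket: h₀ sin ϕ sin δ + cos ϕ cos δ sin h₀ = 1.7438×-0.63473×-0.20515 + 0.77273×0.97873×0.98507 = 0.227069 + 0.745003 = 0.972072.
Inverse-square distance factor (a/d)² = 1.0123² = 1.024751.
Q̄ = (S_0/π) × 1.024751 × [bracket] = (829/π) × 1.024751 × 0.972072 = 262.9 W/m².

Q̄ ≈ 263 W/m²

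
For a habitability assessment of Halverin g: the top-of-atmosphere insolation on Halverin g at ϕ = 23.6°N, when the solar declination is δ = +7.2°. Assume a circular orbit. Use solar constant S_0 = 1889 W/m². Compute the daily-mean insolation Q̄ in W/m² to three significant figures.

cos h₀ = −tan(+23.6°) tan(+7.200°) = -0.0552, h₀ = 1.6260 rad.
Bracket: h₀ sin ϕ sin δ + cos ϕ cos δ sin h₀ = 1.6260×0.40035×0.12533 + 0.91636×0.99211×0.99848 = 0.081586 + 0.907748 = 0.989334.
Q̄ = (S_0/π) × [bracket] = (1889/π) × 0.989334 = 594.9 W/m².

Q̄ ≈ 595 W/m²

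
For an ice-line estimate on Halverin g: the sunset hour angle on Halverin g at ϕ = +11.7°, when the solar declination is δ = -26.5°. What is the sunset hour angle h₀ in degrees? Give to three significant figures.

h₀ = 84.1°

cos h₀ = −tan ϕ · tan δ = −tan(+11.7°) × tan(-26.500°) = 0.1033, so h₀ = 1.4674 rad = 84.07°.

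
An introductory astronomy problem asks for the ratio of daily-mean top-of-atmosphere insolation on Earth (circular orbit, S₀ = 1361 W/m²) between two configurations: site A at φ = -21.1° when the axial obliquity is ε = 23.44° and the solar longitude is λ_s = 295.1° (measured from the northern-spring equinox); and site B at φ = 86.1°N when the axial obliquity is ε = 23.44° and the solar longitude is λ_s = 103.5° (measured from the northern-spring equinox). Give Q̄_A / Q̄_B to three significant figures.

— Configuration A (φ=-21.1°):
Solar declination: sin δ = sin ε · sin λ_s = sin 23.44° × sin 295.1° = -0.36022, so δ = -21.114°.
cos H₀ = −tan(-21.1°) tan(-21.114°) = -0.1490, H₀ = 1.7204 rad.
Bracket: H₀ sin φ sin δ + cos φ cos δ sin H₀ = 1.7204×-0.36000×-0.36022 + 0.93295×0.93287×0.98884 = 0.223100 + 0.860608 = 1.083708.
Q̄ = (S₀/π) × [bracket] = (1361/π) × 1.083708 = 469.48 W/m².
— Configuration B (φ=+86.1°):
Solar declination: sin δ = sin ε · sin λ_s = sin 23.44° × sin 103.5° = 0.38680, so δ = +22.755°.
cos H₀ = −tan(+86.1°) tan(+22.755°) = -6.1526 ≤ −1 ⇒ polar day, H₀ = π.
Bracket: H₀ sin φ sin δ + cos φ cos δ sin H₀ = 3.1416×0.99768×0.38680 + 0.06802×0.92216×0.00000 = 1.212352 + 0.000000 = 1.212352.
Q̄ = (S₀/π) × [bracket] = (1361/π) × 1.212352 = 525.21 W/m².
Ratio Q̄_A / Q̄_B = 469.48 / 525.21 = 0.8939.

Q̄_A / Q̄_B ≈ 0.894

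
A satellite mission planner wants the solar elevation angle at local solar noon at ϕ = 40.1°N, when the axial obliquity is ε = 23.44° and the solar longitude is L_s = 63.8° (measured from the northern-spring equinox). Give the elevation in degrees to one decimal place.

Solar declination: sin δ = sin ε · sin L_s = sin 23.44° × sin 63.8° = 0.35692, so δ = +20.911°.
At local noon the hour angle is zero, so the zenith angle equals |ϕ − δ| = |+40.1° − (+20.911°)| = 19.189°.
Elevation = 90° − 19.189° = 70.8°.

70.8°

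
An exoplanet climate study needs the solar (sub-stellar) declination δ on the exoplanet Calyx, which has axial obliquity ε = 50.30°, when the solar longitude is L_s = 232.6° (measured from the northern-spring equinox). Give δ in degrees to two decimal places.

sin δ = sin ε · sin L_s = sin 50.30° × sin 232.6° = -0.611222.
δ = arcsin(-0.611222) = -37.68°.

δ = -37.68°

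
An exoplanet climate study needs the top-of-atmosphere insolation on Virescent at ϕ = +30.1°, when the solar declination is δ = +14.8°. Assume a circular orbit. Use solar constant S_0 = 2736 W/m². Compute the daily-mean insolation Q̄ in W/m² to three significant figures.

Q̄ ≈ 912 W/m²

cos h₀ = −tan(+30.1°) tan(+14.800°) = -0.1532, h₀ = 1.7246 rad.
Bracket: h₀ sin ϕ sin δ + cos ϕ cos δ sin h₀ = 1.7246×0.50151×0.25545 + 0.86515×0.96682×0.98820 = 0.220940 + 0.826574 = 1.047514.
Q̄ = (S_0/π) × [bracket] = (2736/π) × 1.047514 = 912.3 W/m².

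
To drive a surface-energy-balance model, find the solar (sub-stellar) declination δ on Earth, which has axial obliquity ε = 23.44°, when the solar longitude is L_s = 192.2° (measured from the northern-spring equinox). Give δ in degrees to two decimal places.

sin δ = sin ε · sin L_s = sin 23.44° × sin 192.2° = -0.084063.
δ = arcsin(-0.084063) = -4.82°.

δ = -4.82°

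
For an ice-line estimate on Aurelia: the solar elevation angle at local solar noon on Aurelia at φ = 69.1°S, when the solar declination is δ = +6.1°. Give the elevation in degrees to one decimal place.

14.8°

At local noon the hour angle is zero, so the zenith angle equals |φ − δ| = |-69.1° − (+6.100°)| = 75.200°.
Elevation = 90° − 75.200° = 14.8°.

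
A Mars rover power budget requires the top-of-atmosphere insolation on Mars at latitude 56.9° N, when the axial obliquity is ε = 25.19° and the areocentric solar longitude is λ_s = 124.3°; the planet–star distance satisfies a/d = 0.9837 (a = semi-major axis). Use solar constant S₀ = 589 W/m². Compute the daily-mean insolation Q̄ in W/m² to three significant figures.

sin δ = sin 25.19° × sin 124.3° = 0.35161, so δ = +20.586°.
cos H₀ = −tan(+56.9°) tan(+20.586°) = -0.5761, H₀ = 2.1848 rad.
Bracket: H₀ sin φ sin δ + cos φ cos δ sin H₀ = 2.1848×0.83772×0.35161 + 0.54610×0.93615×0.81734 = 0.643534 + 0.417850 = 1.061384.
Inverse-square distance factor (a/d)² = 0.9837² = 0.967666.
Q̄ = (S₀/π) × 0.967666 × [bracket] = (589/π) × 0.967666 × 1.061384 = 192.6 W/m².

Q̄ ≈ 193 W/m²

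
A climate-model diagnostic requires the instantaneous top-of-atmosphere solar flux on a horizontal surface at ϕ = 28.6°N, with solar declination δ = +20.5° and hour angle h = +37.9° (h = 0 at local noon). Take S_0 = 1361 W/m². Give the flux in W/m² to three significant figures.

1.11e+03 W/m²

cos θ_z = sin ϕ sin δ + cos ϕ cos δ cos h = 0.167641 + 0.648929 = 0.816570.
Flux = S_0 · cos θ_z = 1361 × 0.816570 = 1111 W/m².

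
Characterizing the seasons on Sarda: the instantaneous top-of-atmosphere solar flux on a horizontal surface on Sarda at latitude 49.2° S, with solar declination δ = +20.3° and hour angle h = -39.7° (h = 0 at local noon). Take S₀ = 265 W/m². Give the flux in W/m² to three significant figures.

cos θ_z = sin φ sin δ + cos φ cos δ cos h = -0.262629 + 0.471516 = 0.208887.
Flux = S₀ · cos θ_z = 265 × 0.208887 = 55.36 W/m².

55.4 W/m²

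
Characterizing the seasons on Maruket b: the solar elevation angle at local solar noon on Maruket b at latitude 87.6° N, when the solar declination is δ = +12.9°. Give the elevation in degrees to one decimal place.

15.3°

At local noon the hour angle is zero, so the zenith angle equals |ϕ − δ| = |+87.6° − (+12.900°)| = 74.700°.
Elevation = 90° − 74.700° = 15.3°.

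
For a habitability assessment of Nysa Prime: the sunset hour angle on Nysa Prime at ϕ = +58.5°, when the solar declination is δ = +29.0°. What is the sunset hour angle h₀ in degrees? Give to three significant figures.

cos h₀ = −tan ϕ · tan δ = −tan(+58.5°) × tan(+29.000°) = -0.9046, so h₀ = 2.7011 rad = 154.76°.

h₀ = 155°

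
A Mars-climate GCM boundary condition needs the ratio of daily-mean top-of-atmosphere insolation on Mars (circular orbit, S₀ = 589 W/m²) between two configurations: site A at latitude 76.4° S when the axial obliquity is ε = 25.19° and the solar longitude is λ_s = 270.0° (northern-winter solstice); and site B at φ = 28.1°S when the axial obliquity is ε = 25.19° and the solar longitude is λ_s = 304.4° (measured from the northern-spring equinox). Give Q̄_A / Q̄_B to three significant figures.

— Configuration A (φ=-76.4°):
Solar declination: sin δ = sin ε · sin λ_s = sin 25.19° × sin 270.0° = -0.42562, so δ = -25.190°.
cos H₀ = −tan(-76.4°) tan(-25.190°) = -1.9442 ≤ −1 ⇒ polar day, H₀ = π.
Bracket: H₀ sin φ sin δ + cos φ cos δ sin H₀ = 3.1416×-0.97196×-0.42562 + 0.23514×0.90490×0.00000 = 1.299635 + 0.000000 = 1.299635.
Q̄ = (S₀/π) × [bracket] = (589/π) × 1.299635 = 243.66 W/m².
— Configuration B (φ=-28.1°):
Solar declination: sin δ = sin ε · sin λ_s = sin 25.19° × sin 304.4° = -0.35119, so δ = -20.560°.
cos H₀ = −tan(-28.1°) tan(-20.560°) = -0.2003, H₀ = 1.7724 rad.
Bracket: H₀ sin φ sin δ + cos φ cos δ sin H₀ = 1.7724×-0.47101×-0.35119 + 0.88213×0.93631×0.97974 = 0.293180 + 0.809213 = 1.102393.
Q̄ = (S₀/π) × [bracket] = (589/π) × 1.102393 = 206.68 W/m².
Ratio Q̄_A / Q̄_B = 243.66 / 206.68 = 1.179.

Q̄_A / Q̄_B ≈ 1.18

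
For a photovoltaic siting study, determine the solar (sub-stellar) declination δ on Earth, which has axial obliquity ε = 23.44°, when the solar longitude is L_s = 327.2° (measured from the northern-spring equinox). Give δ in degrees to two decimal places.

δ = -12.44°

sin δ = sin ε · sin L_s = sin 23.44° × sin 327.2° = -0.215485.
δ = arcsin(-0.215485) = -12.44°.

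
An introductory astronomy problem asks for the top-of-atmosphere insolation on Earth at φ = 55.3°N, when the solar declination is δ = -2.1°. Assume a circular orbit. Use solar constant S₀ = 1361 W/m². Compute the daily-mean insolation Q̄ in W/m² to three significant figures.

Q̄ ≈ 226 W/m²

cos H₀ = −tan(+55.3°) tan(-2.100°) = 0.0530, H₀ = 1.5178 rad.
Bracket: H₀ sin φ sin δ + cos φ cos δ sin H₀ = 1.5178×0.82214×-0.03664 + 0.56928×0.99933×0.99860 = -0.045721 + 0.568102 = 0.522381.
Q̄ = (S₀/π) × [bracket] = (1361/π) × 0.522381 = 226.3 W/m².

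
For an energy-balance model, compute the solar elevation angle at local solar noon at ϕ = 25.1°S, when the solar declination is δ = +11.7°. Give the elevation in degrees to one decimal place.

53.2°

At local noon the hour angle is zero, so the zenith angle equals |ϕ − δ| = |-25.1° − (+11.700°)| = 36.800°.
Elevation = 90° − 36.800° = 53.2°.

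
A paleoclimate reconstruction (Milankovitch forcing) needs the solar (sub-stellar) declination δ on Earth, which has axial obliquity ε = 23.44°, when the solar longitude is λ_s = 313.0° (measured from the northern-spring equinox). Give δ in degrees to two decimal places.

sin δ = sin ε · sin λ_s = sin 23.44° × sin 313.0° = -0.290924.
δ = arcsin(-0.290924) = -16.91°.

δ = -16.91°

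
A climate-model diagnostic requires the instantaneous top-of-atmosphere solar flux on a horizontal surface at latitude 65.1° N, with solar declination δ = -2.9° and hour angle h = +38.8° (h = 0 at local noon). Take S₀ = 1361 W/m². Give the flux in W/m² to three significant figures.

cos θ_z = sin φ sin δ + cos φ cos δ cos h = -0.045890 + 0.327709 = 0.281819.
Flux = S₀ · cos θ_z = 1361 × 0.281819 = 383.6 W/m².

384 W/m²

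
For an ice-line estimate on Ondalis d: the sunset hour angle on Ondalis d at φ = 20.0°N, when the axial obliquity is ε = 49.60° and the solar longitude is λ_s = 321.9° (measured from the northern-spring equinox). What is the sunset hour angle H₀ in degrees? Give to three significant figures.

H₀ = 78.8°

Solar declination: sin δ = sin ε · sin λ_s = sin 49.60° × sin 321.9° = -0.46990, so δ = -28.028°.
cos H₀ = −tan φ · tan δ = −tan(+20.0°) × tan(-28.028°) = 0.1938, so H₀ = 1.3758 rad = 78.83°.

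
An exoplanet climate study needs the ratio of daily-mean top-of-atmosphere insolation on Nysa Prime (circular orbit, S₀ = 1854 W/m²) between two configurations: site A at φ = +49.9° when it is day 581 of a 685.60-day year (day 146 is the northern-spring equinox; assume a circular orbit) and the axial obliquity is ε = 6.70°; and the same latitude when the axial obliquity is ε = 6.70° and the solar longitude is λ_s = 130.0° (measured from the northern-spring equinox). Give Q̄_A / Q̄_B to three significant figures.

Q̄_A / Q̄_B ≈ 0.718

— Configuration A (φ=+49.9°):
Solar longitude: λ_s = 360° × (581 − 146)/685.60 = 228.413°.
sin δ = sin 6.70° × sin 228.413° = -0.08726, so δ = -5.006°.
cos H₀ = −tan(+49.9°) tan(-5.006°) = 0.1040, H₀ = 1.4666 rad.
Bracket: H₀ sin φ sin δ + cos φ cos δ sin H₀ = 1.4666×0.76492×-0.08726 + 0.64412×0.99619×0.99457 = -0.097891 + 0.638182 = 0.540291.
Q̄ = (S₀/π) × [bracket] = (1854/π) × 0.540291 = 318.85 W/m².
— Configuration B (φ=+49.9°):
Solar declination: sin δ = sin ε · sin λ_s = sin 6.70° × sin 130.0° = 0.08937, so δ = +5.128°.
cos H₀ = −tan(+49.9°) tan(+5.128°) = -0.1066, H₀ = 1.6776 rad.
Bracket: H₀ sin φ sin δ + cos φ cos δ sin H₀ = 1.6776×0.76492×0.08937 + 0.64412×0.99600×0.99431 = 0.114682 + 0.637893 = 0.752575.
Q̄ = (S₀/π) × [bracket] = (1854/π) × 0.752575 = 444.13 W/m².
Ratio Q̄_A / Q̄_B = 318.85 / 444.13 = 0.7179.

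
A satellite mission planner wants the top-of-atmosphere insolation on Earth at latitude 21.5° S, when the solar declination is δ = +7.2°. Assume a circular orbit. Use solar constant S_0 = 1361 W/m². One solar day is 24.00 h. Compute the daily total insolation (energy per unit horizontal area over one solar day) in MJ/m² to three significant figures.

cos h₀ = −tan(-21.5°) tan(+7.200°) = 0.0498, h₀ = 1.5210 rad.
Bracket: h₀ sin ϕ sin δ + cos ϕ cos δ sin h₀ = 1.5210×-0.36650×0.12533 + 0.93042×0.99211×0.99876 = -0.069865 + 0.921934 = 0.852069.
Q̄ = (S_0/π) × [bracket] = (1361/π) × 0.852069 = 369.13 W/m².
Daily total = Q̄ × 24.00 h × 3600 s/h = 369.13 × 24.00 × 3600 / 10⁶ = 31.89 MJ/m².

31.9 MJ/m²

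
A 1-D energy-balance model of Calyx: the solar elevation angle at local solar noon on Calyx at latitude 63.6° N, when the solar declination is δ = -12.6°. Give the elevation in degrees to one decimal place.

13.8°

At local noon the hour angle is zero, so the zenith angle equals |φ − δ| = |+63.6° − (-12.600°)| = 76.200°.
Elevation = 90° − 76.200° = 13.8°.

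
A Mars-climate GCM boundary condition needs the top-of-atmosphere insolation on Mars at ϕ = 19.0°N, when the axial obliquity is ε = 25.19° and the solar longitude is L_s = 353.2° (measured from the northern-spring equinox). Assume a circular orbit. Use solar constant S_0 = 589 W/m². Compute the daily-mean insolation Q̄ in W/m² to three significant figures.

Solar declination: sin δ = sin ε · sin L_s = sin 25.19° × sin 353.2° = -0.05040, so δ = -2.889°.
cos h₀ = −tan(+19.0°) tan(-2.889°) = 0.0174, h₀ = 1.5534 rad.
Bracket: h₀ sin ϕ sin δ + cos ϕ cos δ sin h₀ = 1.5534×0.32557×-0.05040 + 0.94552×0.99873×0.99985 = -0.025489 + 0.944178 = 0.918689.
Q̄ = (S_0/π) × [bracket] = (589/π) × 0.918689 = 172.2 W/m².

Q̄ ≈ 172 W/m²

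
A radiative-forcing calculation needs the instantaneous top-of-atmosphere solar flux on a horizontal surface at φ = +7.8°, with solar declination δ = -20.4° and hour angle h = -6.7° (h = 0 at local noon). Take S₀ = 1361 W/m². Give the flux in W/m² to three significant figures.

1.19e+03 W/m²

cos θ_z = sin φ sin δ + cos φ cos δ cos h = -0.047307 + 0.922268 = 0.874961.
Flux = S₀ · cos θ_z = 1361 × 0.874961 = 1191 W/m².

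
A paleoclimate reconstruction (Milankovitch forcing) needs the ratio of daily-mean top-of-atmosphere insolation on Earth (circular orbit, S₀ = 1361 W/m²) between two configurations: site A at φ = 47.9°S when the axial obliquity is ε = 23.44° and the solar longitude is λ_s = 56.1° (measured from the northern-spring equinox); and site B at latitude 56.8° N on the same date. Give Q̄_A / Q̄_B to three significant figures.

— Configuration A (φ=-47.9°):
Solar declination: sin δ = sin ε · sin λ_s = sin 23.44° × sin 56.1° = 0.33017, so δ = +19.279°.
cos H₀ = −tan(-47.9°) tan(+19.279°) = 0.3871, H₀ = 1.1733 rad.
Bracket: H₀ sin φ sin δ + cos φ cos δ sin H₀ = 1.1733×-0.74198×0.33017 + 0.67043×0.94392×0.92203 = -0.287434 + 0.583490 = 0.296056.
Q̄ = (S₀/π) × [bracket] = (1361/π) × 0.296056 = 128.26 W/m².
— Configuration B (φ=+56.8°):
cos H₀ = −tan(+56.8°) tan(+19.279°) = -0.5345, H₀ = 2.1347 rad.
Bracket: H₀ sin φ sin δ + cos φ cos δ sin H₀ = 2.1347×0.83676×0.33017 + 0.54756×0.94392×0.84515 = 0.589760 + 0.436818 = 1.026578.
Q̄ = (S₀/π) × [bracket] = (1361/π) × 1.026578 = 444.73 W/m².
Ratio Q̄_A / Q̄_B = 128.26 / 444.73 = 0.2884.

Q̄_A / Q̄_B ≈ 0.288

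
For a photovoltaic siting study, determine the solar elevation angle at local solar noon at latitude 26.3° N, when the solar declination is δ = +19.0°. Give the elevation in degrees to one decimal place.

At local noon the hour angle is zero, so the zenith angle equals |φ − δ| = |+26.3° − (+19.000°)| = 7.300°.
Elevation = 90° − 7.300° = 82.7°.

82.7°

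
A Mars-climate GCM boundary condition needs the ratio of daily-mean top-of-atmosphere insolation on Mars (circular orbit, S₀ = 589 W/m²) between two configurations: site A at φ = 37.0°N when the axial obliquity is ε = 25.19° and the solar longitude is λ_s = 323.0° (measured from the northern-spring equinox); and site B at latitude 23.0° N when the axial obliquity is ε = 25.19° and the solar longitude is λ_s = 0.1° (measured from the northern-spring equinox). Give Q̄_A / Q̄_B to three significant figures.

Q̄_A / Q̄_B ≈ 0.592

— Configuration A (φ=+37.0°):
Solar declination: sin δ = sin ε · sin λ_s = sin 25.19° × sin 323.0° = -0.25615, so δ = -14.841°.
cos H₀ = −tan(+37.0°) tan(-14.841°) = 0.1997, H₀ = 1.3698 rad.
Bracket: H₀ sin φ sin δ + cos φ cos δ sin H₀ = 1.3698×0.60182×-0.25615 + 0.79864×0.96664×0.97986 = -0.211163 + 0.756449 = 0.545286.
Q̄ = (S₀/π) × [bracket] = (589/π) × 0.545286 = 102.23 W/m².
— Configuration B (φ=+23.0°):
Solar declination: sin δ = sin ε · sin λ_s = sin 25.19° × sin 0.1° = 0.00074, so δ = +0.043°.
cos H₀ = −tan(+23.0°) tan(+0.043°) = -0.0003, H₀ = 1.5711 rad.
Bracket: H₀ sin φ sin δ + cos φ cos δ sin H₀ = 1.5711×0.39073×0.00074 + 0.92050×1.00000×1.00000 = 0.000454 + 0.920500 = 0.920954.
Q̄ = (S₀/π) × [bracket] = (589/π) × 0.920954 = 172.66 W/m².
Ratio Q̄_A / Q̄_B = 102.23 / 172.66 = 0.5921.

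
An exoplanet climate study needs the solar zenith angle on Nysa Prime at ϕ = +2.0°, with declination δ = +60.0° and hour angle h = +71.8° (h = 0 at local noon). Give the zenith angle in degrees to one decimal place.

cos θ_z = sin ϕ sin δ + cos ϕ cos δ cos h = 0.030224 + 0.156072 = 0.186296.
θ_z = arccos(0.186296) = 79.3°.

θ_z = 79.3°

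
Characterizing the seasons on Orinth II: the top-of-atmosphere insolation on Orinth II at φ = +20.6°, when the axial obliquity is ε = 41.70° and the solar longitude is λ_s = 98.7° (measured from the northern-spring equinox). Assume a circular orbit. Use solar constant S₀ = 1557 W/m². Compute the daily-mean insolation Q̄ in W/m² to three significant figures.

Solar declination: sin δ = sin ε · sin λ_s = sin 41.70° × sin 98.7° = 0.65758, so δ = +41.115°.
cos H₀ = −tan(+20.6°) tan(+41.115°) = -0.3281, H₀ = 1.9051 rad.
Bracket: H₀ sin φ sin δ + cos φ cos δ sin H₀ = 1.9051×0.35184×0.65758 + 0.93606×0.75339×0.94465 = 0.440770 + 0.666184 = 1.106954.
Q̄ = (S₀/π) × [bracket] = (1557/π) × 1.106954 = 548.6 W/m².

Q̄ ≈ 549 W/m²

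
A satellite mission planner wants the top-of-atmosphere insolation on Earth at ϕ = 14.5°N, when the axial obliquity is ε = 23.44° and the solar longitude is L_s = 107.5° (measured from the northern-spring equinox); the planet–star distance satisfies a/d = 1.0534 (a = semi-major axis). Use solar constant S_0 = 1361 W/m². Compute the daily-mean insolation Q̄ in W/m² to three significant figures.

Solar declination: sin δ = sin ε · sin L_s = sin 23.44° × sin 107.5° = 0.37938, so δ = +22.295°.
cos h₀ = −tan(+14.5°) tan(+22.295°) = -0.1060, h₀ = 1.6770 rad.
Bracket: h₀ sin ϕ sin δ + cos ϕ cos δ sin h₀ = 1.6770×0.25038×0.37938 + 0.96815×0.92524×0.99436 = 0.159297 + 0.890719 = 1.050016.
Inverse-square distance factor (a/d)² = 1.0534² = 1.109652.
Q̄ = (S_0/π) × 1.109652 × [bracket] = (1361/π) × 1.109652 × 1.050016 = 504.8 W/m².

Q̄ ≈ 505 W/m²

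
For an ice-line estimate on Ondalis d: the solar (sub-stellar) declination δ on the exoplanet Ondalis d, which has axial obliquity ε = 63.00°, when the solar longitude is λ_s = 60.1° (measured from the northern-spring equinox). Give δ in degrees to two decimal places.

sin δ = sin ε · sin λ_s = sin 63.00° × sin 60.1° = 0.772411.
δ = arcsin(0.772411) = +50.57°.

δ = +50.57°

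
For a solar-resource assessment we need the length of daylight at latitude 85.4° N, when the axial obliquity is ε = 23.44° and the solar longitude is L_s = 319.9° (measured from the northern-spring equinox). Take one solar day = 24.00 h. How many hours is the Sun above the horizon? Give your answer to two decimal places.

Solar declination: sin δ = sin ε · sin L_s = sin 23.44° × sin 319.9° = -0.25622, so δ = -14.846°.
cos h₀ = −tan ϕ · tan δ = 3.2946 ≥ 1, so the Sun never rises (polar night) and h₀ = 0.
Daylight = 2h₀/(2π) × 24.00 h = (0.0000/π) × 24.00 = 0.00 h.

0.00 h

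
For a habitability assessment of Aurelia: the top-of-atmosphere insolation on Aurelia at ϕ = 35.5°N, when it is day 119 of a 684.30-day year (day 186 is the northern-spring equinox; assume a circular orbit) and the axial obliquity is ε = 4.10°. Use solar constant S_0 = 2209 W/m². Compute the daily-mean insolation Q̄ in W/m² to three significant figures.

Solar longitude: L_s = 360° × (119 − 186)/684.30 = -35.248°, i.e. -35.248° + 360° = 324.752°.
sin δ = sin 4.10° × sin 324.752° = -0.04126, so δ = -2.365°.
cos h₀ = −tan(+35.5°) tan(-2.365°) = 0.0295, h₀ = 1.5413 rad.
Bracket: h₀ sin ϕ sin δ + cos ϕ cos δ sin h₀ = 1.5413×0.58070×-0.04126 + 0.81412×0.99915×0.99957 = -0.036929 + 0.813078 = 0.776149.
Q̄ = (S_0/π) × [bracket] = (2209/π) × 0.776149 = 545.7 W/m².

Q̄ ≈ 546 W/m²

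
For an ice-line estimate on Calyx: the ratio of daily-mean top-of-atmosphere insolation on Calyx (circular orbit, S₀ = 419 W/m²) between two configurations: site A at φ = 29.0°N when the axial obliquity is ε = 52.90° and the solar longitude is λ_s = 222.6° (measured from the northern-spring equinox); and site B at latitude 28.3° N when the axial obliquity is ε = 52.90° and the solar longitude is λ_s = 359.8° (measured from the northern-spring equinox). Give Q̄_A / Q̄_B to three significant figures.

— Configuration A (φ=+29.0°):
Solar declination: sin δ = sin ε · sin λ_s = sin 52.90° × sin 222.6° = -0.53987, so δ = -32.674°.
cos H₀ = −tan(+29.0°) tan(-32.674°) = 0.3555, H₀ = 1.2073 rad.
Bracket: H₀ sin φ sin δ + cos φ cos δ sin H₀ = 1.2073×0.48481×-0.53987 + 0.87462×0.84175×0.93467 = -0.315992 + 0.688115 = 0.372123.
Q̄ = (S₀/π) × [bracket] = (419/π) × 0.372123 = 49.631 W/m².
— Configuration B (φ=+28.3°):
Solar declination: sin δ = sin ε · sin λ_s = sin 52.90° × sin 359.8° = -0.00278, so δ = -0.160°.
cos H₀ = −tan(+28.3°) tan(-0.160°) = 0.0015, H₀ = 1.5693 rad.
Bracket: H₀ sin φ sin δ + cos φ cos δ sin H₀ = 1.5693×0.47409×-0.00278 + 0.88048×1.00000×1.00000 = -0.002068 + 0.880480 = 0.878412.
Q̄ = (S₀/π) × [bracket] = (419/π) × 0.878412 = 117.16 W/m².
Ratio Q̄_A / Q̄_B = 49.631 / 117.16 = 0.4236.

Q̄_A / Q̄_B ≈ 0.424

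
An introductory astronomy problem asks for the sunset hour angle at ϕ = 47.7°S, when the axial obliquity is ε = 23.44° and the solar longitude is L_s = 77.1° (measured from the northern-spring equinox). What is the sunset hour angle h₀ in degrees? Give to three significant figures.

h₀ = 62.5°

Solar declination: sin δ = sin ε · sin L_s = sin 23.44° × sin 77.1° = 0.38775, so δ = +22.814°.
cos h₀ = −tan ϕ · tan δ = −tan(-47.7°) × tan(+22.814°) = 0.4623, so h₀ = 1.0902 rad = 62.46°.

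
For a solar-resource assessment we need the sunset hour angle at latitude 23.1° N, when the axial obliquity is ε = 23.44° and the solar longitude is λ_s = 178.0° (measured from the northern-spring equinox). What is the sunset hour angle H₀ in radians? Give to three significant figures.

Solar declination: sin δ = sin ε · sin λ_s = sin 23.44° × sin 178.0° = 0.01388, so δ = +0.795°.
cos H₀ = −tan φ · tan δ = −tan(+23.1°) × tan(+0.795°) = -0.0059, so H₀ = 1.5767 rad = 90.34°.

H₀ = 1.58 rad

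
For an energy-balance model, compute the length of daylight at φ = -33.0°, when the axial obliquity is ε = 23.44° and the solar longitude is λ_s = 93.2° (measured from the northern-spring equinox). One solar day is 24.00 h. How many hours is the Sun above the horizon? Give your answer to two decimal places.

Solar declination: sin δ = sin ε · sin λ_s = sin 23.44° × sin 93.2° = 0.39717, so δ = +23.401°.
cos H₀ = −tan φ · tan δ = −tan(-33.0°) × tan(+23.401°) = 0.2810, so H₀ = 1.2859 rad = 73.68°.
Daylight = 2H₀/(2π) × 24.00 h = (1.2859/π) × 24.00 = 9.82 h.

9.82 h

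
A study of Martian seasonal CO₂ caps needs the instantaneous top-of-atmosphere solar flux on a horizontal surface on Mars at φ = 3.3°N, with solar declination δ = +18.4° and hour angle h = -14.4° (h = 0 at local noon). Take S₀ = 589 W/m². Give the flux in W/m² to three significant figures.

cos θ_z = sin φ sin δ + cos φ cos δ cos h = 0.018170 + 0.917541 = 0.935711.
Flux = S₀ · cos θ_z = 589 × 0.935711 = 551.1 W/m².

551 W/m²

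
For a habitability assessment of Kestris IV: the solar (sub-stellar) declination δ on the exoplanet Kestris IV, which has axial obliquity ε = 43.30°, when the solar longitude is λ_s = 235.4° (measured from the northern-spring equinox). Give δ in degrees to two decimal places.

δ = -34.37°

sin δ = sin ε · sin λ_s = sin 43.30° × sin 235.4° = -0.564522.
δ = arcsin(-0.564522) = -34.37°.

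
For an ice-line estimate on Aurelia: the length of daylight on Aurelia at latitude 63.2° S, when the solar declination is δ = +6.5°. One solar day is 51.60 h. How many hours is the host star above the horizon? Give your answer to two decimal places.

22.06 h

cos H₀ = −tan φ · tan δ = −tan(-63.2°) × tan(+6.500°) = 0.2256, so H₀ = 1.3433 rad = 76.96°.
Daylight = 2H₀/(2π) × 51.60 h = (1.3433/π) × 51.60 = 22.06 h.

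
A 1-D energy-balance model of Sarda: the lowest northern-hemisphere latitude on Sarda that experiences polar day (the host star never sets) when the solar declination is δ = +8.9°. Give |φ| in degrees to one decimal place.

|φ| = 81.1°

Polar day requires cos H₀ = −tan φ tan δ ≤ −1, i.e. tan φ tan δ ≥ 1.
The boundary is |tan φ| · |tan δ| = 1, so |φ| = 90° − |δ| = 90° − 8.9° = 81.1° in the northern hemisphere.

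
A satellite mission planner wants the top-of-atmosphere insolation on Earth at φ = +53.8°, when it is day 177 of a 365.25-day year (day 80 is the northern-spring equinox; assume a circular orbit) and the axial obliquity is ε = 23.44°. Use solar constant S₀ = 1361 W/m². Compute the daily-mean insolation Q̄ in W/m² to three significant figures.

Solar longitude: λ_s = 360° × (177 − 80)/365.25 = 95.606°.
sin δ = sin 23.44° × sin 95.606° = 0.39589, so δ = +23.321°.
cos H₀ = −tan(+53.8°) tan(+23.321°) = -0.5890, H₀ = 2.2007 rad.
Bracket: H₀ sin φ sin δ + cos φ cos δ sin H₀ = 2.2007×0.80696×0.39589 + 0.59061×0.91830×0.80811 = 0.703052 + 0.438284 = 1.141336.
Q̄ = (S₀/π) × [bracket] = (1361/π) × 1.141336 = 494.4 W/m².

Q̄ ≈ 494 W/m²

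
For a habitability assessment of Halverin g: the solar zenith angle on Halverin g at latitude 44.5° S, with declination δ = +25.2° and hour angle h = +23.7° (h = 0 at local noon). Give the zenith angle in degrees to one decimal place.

θ_z = 73.0°

cos θ_z = sin φ sin δ + cos φ cos δ cos h = -0.298433 + 0.590940 = 0.292507.
θ_z = arccos(0.292507) = 73.0°.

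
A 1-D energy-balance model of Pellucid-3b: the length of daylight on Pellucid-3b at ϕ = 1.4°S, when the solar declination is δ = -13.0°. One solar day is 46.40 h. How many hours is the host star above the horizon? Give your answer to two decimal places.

cos h₀ = −tan ϕ · tan δ = −tan(-1.4°) × tan(-13.000°) = -0.0056, so h₀ = 1.5764 rad = 90.32°.
Daylight = 2h₀/(2π) × 46.40 h = (1.5764/π) × 46.40 = 23.28 h.

23.28 h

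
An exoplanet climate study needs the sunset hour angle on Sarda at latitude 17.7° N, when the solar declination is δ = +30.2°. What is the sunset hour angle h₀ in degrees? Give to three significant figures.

h₀ = 101°

cos h₀ = −tan ϕ · tan δ = −tan(+17.7°) × tan(+30.200°) = -0.1857, so h₀ = 1.7576 rad = 100.70°.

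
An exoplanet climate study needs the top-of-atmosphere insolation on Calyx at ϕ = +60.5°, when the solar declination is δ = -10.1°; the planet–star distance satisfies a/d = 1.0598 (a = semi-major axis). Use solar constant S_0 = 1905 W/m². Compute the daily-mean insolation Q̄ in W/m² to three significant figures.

cos h₀ = −tan(+60.5°) tan(-10.100°) = 0.3148, h₀ = 1.2505 rad.
Bracket: h₀ sin ϕ sin δ + cos ϕ cos δ sin h₀ = 1.2505×0.87036×-0.17537 + 0.49242×0.98450×0.94915 = -0.190870 + 0.460136 = 0.269266.
Inverse-square distance factor (a/d)² = 1.0598² = 1.123176.
Q̄ = (S_0/π) × 1.123176 × [bracket] = (1905/π) × 1.123176 × 0.269266 = 183.4 W/m².

Q̄ ≈ 183 W/m²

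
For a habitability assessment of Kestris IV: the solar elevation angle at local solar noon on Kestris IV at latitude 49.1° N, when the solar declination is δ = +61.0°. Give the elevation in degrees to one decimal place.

78.1°

At local noon the hour angle is zero, so the zenith angle equals |ϕ − δ| = |+49.1° − (+61.000°)| = 11.900°.
Elevation = 90° − 11.900° = 78.1°.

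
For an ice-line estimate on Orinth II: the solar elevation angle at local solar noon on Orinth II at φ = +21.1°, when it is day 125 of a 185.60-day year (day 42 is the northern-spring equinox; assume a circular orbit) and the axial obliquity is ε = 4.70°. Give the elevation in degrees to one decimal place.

70.4°

Solar longitude: λ_s = 360° × (125 − 42)/185.60 = 160.991°.
sin δ = sin 4.70° × sin 160.991° = 0.02669, so δ = +1.529°.
At local noon the hour angle is zero, so the zenith angle equals |φ − δ| = |+21.1° − (+1.529°)| = 19.571°.
Elevation = 90° − 19.571° = 70.4°.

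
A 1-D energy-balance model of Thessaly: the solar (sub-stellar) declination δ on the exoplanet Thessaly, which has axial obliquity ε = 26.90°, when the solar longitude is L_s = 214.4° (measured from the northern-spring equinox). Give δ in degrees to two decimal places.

δ = -14.81°

sin δ = sin ε · sin L_s = sin 26.90° × sin 214.4° = -0.255611.
δ = arcsin(-0.255611) = -14.81°.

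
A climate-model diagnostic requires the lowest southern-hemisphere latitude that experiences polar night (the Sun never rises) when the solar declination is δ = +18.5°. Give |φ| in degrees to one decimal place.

Polar night requires cos H₀ = −tan φ tan δ ≥ 1, i.e. tan φ tan δ ≤ −1.
The boundary is |tan φ| · |tan δ| = 1, so |φ| = 90° − |δ| = 90° − 18.5° = 71.5° in the southern hemisphere.

|φ| = 71.5°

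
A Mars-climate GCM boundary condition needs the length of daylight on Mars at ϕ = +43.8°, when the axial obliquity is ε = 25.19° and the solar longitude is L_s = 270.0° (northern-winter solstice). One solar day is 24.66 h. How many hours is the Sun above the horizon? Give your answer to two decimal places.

8.66 h

Solar declination: sin δ = sin ε · sin L_s = sin 25.19° × sin 270.0° = -0.42562, so δ = -25.190°.
cos h₀ = −tan ϕ · tan δ = −tan(+43.8°) × tan(-25.190°) = 0.4511, so h₀ = 1.1029 rad = 63.19°.
Daylight = 2h₀/(2π) × 24.66 h = (1.1029/π) × 24.66 = 8.66 h.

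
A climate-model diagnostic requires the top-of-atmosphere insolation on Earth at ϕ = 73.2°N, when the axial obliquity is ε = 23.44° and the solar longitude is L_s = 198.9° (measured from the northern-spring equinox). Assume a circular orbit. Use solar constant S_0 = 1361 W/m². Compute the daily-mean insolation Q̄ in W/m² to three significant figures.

Q̄ ≈ 51.9 W/m²

Solar declination: sin δ = sin ε · sin L_s = sin 23.44° × sin 198.9° = -0.12885, so δ = -7.403°.
cos h₀ = −tan(+73.2°) tan(-7.403°) = 0.4304, h₀ = 1.1259 rad.
Bracket: h₀ sin ϕ sin δ + cos ϕ cos δ sin h₀ = 1.1259×0.95732×-0.12885 + 0.28903×0.99166×0.90266 = -0.138881 + 0.258720 = 0.119839.
Q̄ = (S_0/π) × [bracket] = (1361/π) × 0.119839 = 51.92 W/m².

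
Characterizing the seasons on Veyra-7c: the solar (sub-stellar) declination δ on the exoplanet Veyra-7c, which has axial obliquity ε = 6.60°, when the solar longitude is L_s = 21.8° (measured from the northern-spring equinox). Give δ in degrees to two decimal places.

sin δ = sin ε · sin L_s = sin 6.60° × sin 21.8° = 0.042684.
δ = arcsin(0.042684) = +2.45°.

δ = +2.45°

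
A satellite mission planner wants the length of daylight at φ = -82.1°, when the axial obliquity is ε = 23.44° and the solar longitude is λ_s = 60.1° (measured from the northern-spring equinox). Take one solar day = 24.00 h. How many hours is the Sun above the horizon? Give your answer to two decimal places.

Solar declination: sin δ = sin ε · sin λ_s = sin 23.44° × sin 60.1° = 0.34484, so δ = +20.172°.
cos H₀ = −tan φ · tan δ = 2.6475 ≥ 1, so the Sun never rises (polar night) and H₀ = 0.
Daylight = 2H₀/(2π) × 24.00 h = (0.0000/π) × 24.00 = 0.00 h.

0.00 h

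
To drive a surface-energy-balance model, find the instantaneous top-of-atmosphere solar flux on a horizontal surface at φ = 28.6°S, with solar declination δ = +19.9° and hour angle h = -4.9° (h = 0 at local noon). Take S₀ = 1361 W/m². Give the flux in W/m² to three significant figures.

898 W/m²

cos θ_z = sin φ sin δ + cos φ cos δ cos h = -0.162937 + 0.822540 = 0.659603.
Flux = S₀ · cos θ_z = 1361 × 0.659603 = 897.7 W/m².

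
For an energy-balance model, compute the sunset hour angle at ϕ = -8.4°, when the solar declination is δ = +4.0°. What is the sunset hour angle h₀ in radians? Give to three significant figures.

h₀ = 1.56 rad

cos h₀ = −tan ϕ · tan δ = −tan(-8.4°) × tan(+4.000°) = 0.0103, so h₀ = 1.5605 rad = 89.41°.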